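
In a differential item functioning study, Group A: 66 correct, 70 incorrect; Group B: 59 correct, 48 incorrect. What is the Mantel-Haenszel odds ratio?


Odds_A = 66/70 = 0.9429
Odds_B = 59/48 = 1.2292
OR = Odds_A / Odds_B = 0.9429 / 1.2292
Exactly, OR = (66 * 48) / (70 * 59) = 3168 / 4130
OR = 0.7671

0.7671


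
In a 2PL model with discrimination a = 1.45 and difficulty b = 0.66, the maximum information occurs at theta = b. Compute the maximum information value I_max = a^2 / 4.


For 2PL, max info at theta = b = 0.66
I_max = a^2 / 4 = 1.45^2 / 4
= 2.1025 / 4
I_max = 0.5256

0.5256


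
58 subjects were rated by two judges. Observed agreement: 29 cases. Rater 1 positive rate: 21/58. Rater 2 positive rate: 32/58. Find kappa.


P_o = 29/58 = 0.5
P_e = (21*32 + 37*26) / 3364 = 0.485731
kappa = (P_o - P_e) / (1 - P_e)
kappa = (0.5 - 0.485731) / (1 - 0.485731)
kappa = 0.0277

0.0277


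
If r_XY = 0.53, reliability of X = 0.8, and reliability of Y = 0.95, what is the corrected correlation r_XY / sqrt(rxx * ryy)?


r_corrected = rxy / sqrt(rxx * ryy)
= 0.53 / sqrt(0.8 * 0.95)
= 0.53 / sqrt(0.76)
= 0.53 / 0.87178
r_corrected = 0.608

0.608


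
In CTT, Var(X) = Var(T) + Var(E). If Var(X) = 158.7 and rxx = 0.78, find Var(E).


var_true = rxx * var_obs = 0.78 * 158.7 = 123.786
var_error = var_obs - var_true
var_error = 158.7 - 123.786
var_error = 34.914

34.914


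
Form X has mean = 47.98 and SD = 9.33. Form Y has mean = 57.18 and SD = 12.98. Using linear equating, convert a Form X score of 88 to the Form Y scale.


slope = SD_Y / SD_X = 12.98 / 9.33 ~ 1.3912
intercept = mean_Y - slope * mean_X = 57.18 - (12.98 / 9.33) * 47.98 ~ -9.5703
Y = slope * X + intercept. To avoid rounding drift from the rounded slope/intercept, evaluate the equivalent form Y = mean_Y + SD_Y * (X - mean_X) / SD_X at full precision:
Y = 57.18 + 12.98 * (88 - 47.98) / 9.33
Y = 57.18 + 12.98 * 40.02 / 9.33
Y = 57.18 + 519.4596 / 9.33
Y = 57.18 + 55.6763
Y = 112.8563

112.8563


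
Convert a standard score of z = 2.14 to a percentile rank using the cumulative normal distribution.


CDF(z) = 0.5 * (1 + erf(z/sqrt(2)))
erf(1.5132) = 0.9676
CDF = 0.9838
Percentile rank = 0.9838 * 100 = 98.38

98.38


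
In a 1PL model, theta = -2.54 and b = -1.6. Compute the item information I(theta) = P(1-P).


P = 1/(1+exp(-(-2.54--1.6))) = 0.2809
I = P*(1-P) = 0.2809 * 0.7191
I = 0.202

0.202


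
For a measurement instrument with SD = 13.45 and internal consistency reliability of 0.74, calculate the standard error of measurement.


SEM = SD * sqrt(1 - rxx)
SEM = 13.45 * sqrt(1 - 0.74)
SEM = 13.45 * sqrt(0.26) = 13.45 * 0.509902
SEM = 6.8582

6.8582


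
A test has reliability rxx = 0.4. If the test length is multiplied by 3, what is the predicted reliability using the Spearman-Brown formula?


r_new = (n * rxx) / (1 + (n-1) * rxx)
r_new = (3 * 0.4) / (1 + 2 * 0.4)
r_new = 1.2 / 1.8
r_new = 0.6667

0.6667


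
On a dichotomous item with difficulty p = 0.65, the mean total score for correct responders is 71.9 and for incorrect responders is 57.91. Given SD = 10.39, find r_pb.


q = 1 - p = 0.35
rpb = ((M1 - M0) / SD) * sqrt(p * q)
rpb = ((71.9 - 57.91) / 10.39) * sqrt(0.65 * 0.35)
rpb = 0.6422

0.6422


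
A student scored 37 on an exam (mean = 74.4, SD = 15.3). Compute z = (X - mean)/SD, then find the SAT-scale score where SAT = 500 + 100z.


z = (X - mean) / SD = (37 - 74.4) / 15.3
z = -37.4 / 15.3
z = -2.4444
SAT-scale = SAT = 500 + 100z
Carry z at full precision (z = -37.4 / 15.3) into the conversion:
SAT-scale = 500 + 100 * (-37.4 / 15.3) = 500 + -3740 / 15.3
SAT-scale = 500 + -244.4444
SAT-scale = 255.5556

255.5556


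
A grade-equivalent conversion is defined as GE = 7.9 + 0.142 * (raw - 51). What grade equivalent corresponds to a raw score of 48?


raw - median = 48 - 51 = -3
slope * diff = 0.142 * -3 = -0.426
GE = 7.9 + -0.426
GE = 7.474

7.474


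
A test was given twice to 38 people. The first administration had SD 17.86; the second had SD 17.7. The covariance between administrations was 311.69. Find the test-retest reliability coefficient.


r = cov(X,Y) / (SD_X * SD_Y)
r = 311.69 / (17.86 * 17.7)
r = 311.69 / 316.122
r = 0.986

0.986


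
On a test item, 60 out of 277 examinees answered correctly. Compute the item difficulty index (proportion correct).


Item difficulty p = number correct / total examinees
p = 60 / 277
p = 0.2166

0.2166


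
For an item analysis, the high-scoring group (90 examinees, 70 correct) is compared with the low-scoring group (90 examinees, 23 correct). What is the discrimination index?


p_upper = 70/90 = 0.7778
p_lower = 23/90 = 0.2556
D = 0.7778 - 0.2556 = 0.5222

0.5222


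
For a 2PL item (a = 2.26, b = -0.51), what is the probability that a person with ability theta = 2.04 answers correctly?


a*(theta - b) = 2.26 * (2.04 - -0.51) = 5.763
exp(-5.763) = 0.0031
P = 1 / (1 + 0.0031)
P = 0.9969

0.9969


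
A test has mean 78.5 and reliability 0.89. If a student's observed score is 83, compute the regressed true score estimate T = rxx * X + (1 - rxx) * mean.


T_est = rxx * X + (1 - rxx) * mean
T_est = 0.89 * 83 + 0.11 * 78.5
T_est = 73.87 + 8.635
T_est = 82.505

82.505


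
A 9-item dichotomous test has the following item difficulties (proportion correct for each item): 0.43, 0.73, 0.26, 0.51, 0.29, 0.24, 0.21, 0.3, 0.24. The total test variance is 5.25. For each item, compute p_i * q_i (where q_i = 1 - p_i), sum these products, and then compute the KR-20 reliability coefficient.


For each item, compute p_i * q_i:
  Item 1: 0.43 * 0.57 = 0.2451
  Item 2: 0.73 * 0.27 = 0.1971
  Item 3: 0.26 * 0.74 = 0.1924
  Item 4: 0.51 * 0.49 = 0.2499
  Item 5: 0.29 * 0.71 = 0.2059
  Item 6: 0.24 * 0.76 = 0.1824
  Item 7: 0.21 * 0.79 = 0.1659
  Item 8: 0.3 * 0.7 = 0.21
  Item 9: 0.24 * 0.76 = 0.1824
Sum(p_i * q_i) = 0.2451 + 0.1971 + 0.1924 + 0.2499 + 0.2059 + 0.1824 + 0.1659 + 0.21 + 0.1824 = 1.8311
KR-20 = (k/(k-1)) * (1 - Sum(p_i*q_i) / Var_total)
= (9/8) * (1 - 1.8311/5.25)
= 1.125 * 0.6512
KR-20 = 0.7326

0.7326


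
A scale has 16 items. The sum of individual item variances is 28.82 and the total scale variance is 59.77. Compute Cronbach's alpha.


alpha = (k/(k-1)) * (1 - sum(si^2)/s_total^2)
= (16/15) * (1 - 28.82/59.77)
alpha = 0.5523

0.5523


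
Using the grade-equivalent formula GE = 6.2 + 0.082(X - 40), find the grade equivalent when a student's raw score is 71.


raw - median = 71 - 40 = 31
slope * diff = 0.082 * 31 = 2.542
GE = 6.2 + 2.542
GE = 8.742

8.742


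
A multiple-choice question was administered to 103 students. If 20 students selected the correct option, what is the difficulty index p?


Item difficulty p = number correct / total examinees
p = 20 / 103
p = 0.1942

0.1942


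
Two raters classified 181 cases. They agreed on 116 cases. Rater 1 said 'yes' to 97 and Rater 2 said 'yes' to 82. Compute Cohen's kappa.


P_o = 116/181 = 0.640884
P_e = (97*82 + 84*99) / 32761 = 0.496627
kappa = (P_o - P_e) / (1 - P_e)
kappa = (0.640884 - 0.496627) / (1 - 0.496627)
kappa = 0.2866

0.2866


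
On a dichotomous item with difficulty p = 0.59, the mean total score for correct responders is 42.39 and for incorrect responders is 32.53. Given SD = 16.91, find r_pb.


q = 1 - p = 0.41
rpb = ((M1 - M0) / SD) * sqrt(p * q)
rpb = ((42.39 - 32.53) / 16.91) * sqrt(0.59 * 0.41)
rpb = 0.2868

0.2868


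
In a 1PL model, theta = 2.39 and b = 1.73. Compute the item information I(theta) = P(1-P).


P = 1/(1+exp(-(2.39-1.73))) = 0.6593
I = P*(1-P) = 0.6593 * 0.3407
I = 0.2246

0.2246


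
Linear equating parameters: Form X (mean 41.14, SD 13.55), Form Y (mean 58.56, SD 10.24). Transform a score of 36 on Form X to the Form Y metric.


slope = SD_Y / SD_X = 10.24 / 13.55 ~ 0.7557
intercept = mean_Y - slope * mean_X = 58.56 - (10.24 / 13.55) * 41.14 ~ 27.4697
Y = slope * X + intercept. To avoid rounding drift from the rounded slope/intercept, evaluate the equivalent form Y = mean_Y + SD_Y * (X - mean_X) / SD_X at full precision:
Y = 58.56 + 10.24 * (36 - 41.14) / 13.55
Y = 58.56 - 10.24 * 5.14 / 13.55
Y = 58.56 - 52.6336 / 13.55
Y = 58.56 - 3.8844
Y = 54.6756

54.6756


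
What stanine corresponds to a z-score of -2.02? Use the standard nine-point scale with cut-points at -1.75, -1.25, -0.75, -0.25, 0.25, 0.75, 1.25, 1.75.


Stanine boundaries: [-1.75, -1.25, -0.75, -0.25, 0.25, 0.75, 1.25, 1.75]
z = -2.02
Check each boundary:
  z < -1.75
  z < -1.25
  z < -0.75
  z < -0.25
  z < 0.25
  z < 0.75
  z < 1.25
  z < 1.75
Highest qualifying boundary gives stanine = 1

1


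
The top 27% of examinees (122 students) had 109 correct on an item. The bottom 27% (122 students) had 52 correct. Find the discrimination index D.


p_upper = 109/122 = 0.8934
p_lower = 52/122 = 0.4262
D = 0.8934 - 0.4262 = 0.4672

0.4672


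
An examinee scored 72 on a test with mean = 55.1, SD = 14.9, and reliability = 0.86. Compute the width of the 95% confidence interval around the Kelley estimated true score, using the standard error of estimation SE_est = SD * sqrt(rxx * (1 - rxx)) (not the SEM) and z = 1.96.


True score estimate = 0.86*72 + 0.14*55.1 = 69.634
SE_est = SD * sqrt(rxx * (1 - rxx)) = 14.9 * sqrt(0.86 * 0.14) = 14.9 * sqrt(0.1204) = 5.170107
CI = T_est +/- z * SE_est, so width = 2 * z * SE_est = 2 * 1.96 * 5.170107
Width = 20.2668

20.2668


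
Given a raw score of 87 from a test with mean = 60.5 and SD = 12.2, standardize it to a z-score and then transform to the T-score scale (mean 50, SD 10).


z = (X - mean) / SD = (87 - 60.5) / 12.2
z = 26.5 / 12.2
z = 2.1721
T-score = T = 50 + 10z
Carry z at full precision (z = 26.5 / 12.2) into the conversion:
T-score = 50 + 10 * (26.5 / 12.2) = 50 + 265 / 12.2
T-score = 50 + 21.7213
T-score = 71.7213

71.7213


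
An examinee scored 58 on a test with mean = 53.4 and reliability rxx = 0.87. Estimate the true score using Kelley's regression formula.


T_est = rxx * X + (1 - rxx) * mean
T_est = 0.87 * 58 + 0.13 * 53.4
T_est = 50.46 + 6.942
T_est = 57.402

57.402


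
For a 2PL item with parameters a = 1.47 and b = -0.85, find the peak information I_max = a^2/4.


For 2PL, max info at theta = b = -0.85
I_max = a^2 / 4 = 1.47^2 / 4
= 2.1609 / 4
I_max = 0.5402

0.5402


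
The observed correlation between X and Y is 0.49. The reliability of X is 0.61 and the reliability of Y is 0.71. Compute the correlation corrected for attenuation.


r_corrected = rxy / sqrt(rxx * ryy)
= 0.49 / sqrt(0.61 * 0.71)
= 0.49 / sqrt(0.4331)
= 0.49 / 0.658103
r_corrected = 0.7446

0.7446


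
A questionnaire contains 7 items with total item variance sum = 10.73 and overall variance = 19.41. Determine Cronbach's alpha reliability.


alpha = (k/(k-1)) * (1 - sum(si^2)/s_total^2)
= (7/6) * (1 - 10.73/19.41)
alpha = 0.5217

0.5217


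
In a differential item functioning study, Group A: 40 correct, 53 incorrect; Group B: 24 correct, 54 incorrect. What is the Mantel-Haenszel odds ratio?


Odds_A = 40/53 = 0.7547
Odds_B = 24/54 = 0.4444
OR = Odds_A / Odds_B = 0.7547 / 0.4444
Exactly, OR = (40 * 54) / (53 * 24) = 2160 / 1272
OR = 1.6981

1.6981


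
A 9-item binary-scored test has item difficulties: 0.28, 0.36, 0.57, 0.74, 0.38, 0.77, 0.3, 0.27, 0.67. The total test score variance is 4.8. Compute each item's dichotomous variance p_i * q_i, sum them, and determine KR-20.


For each item, compute p_i * q_i:
  Item 1: 0.28 * 0.72 = 0.2016
  Item 2: 0.36 * 0.64 = 0.2304
  Item 3: 0.57 * 0.43 = 0.2451
  Item 4: 0.74 * 0.26 = 0.1924
  Item 5: 0.38 * 0.62 = 0.2356
  Item 6: 0.77 * 0.23 = 0.1771
  Item 7: 0.3 * 0.7 = 0.21
  Item 8: 0.27 * 0.73 = 0.1971
  Item 9: 0.67 * 0.33 = 0.2211
Sum(p_i * q_i) = 0.2016 + 0.2304 + 0.2451 + 0.1924 + 0.2356 + 0.1771 + 0.21 + 0.1971 + 0.2211 = 1.9104
KR-20 = (k/(k-1)) * (1 - Sum(p_i*q_i) / Var_total)
= (9/8) * (1 - 1.9104/4.8)
= 1.125 * 0.602
KR-20 = 0.6773

0.6773


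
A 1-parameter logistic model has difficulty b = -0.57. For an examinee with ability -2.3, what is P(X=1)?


theta - b = -2.3 - -0.57 = -1.73
exp(-(theta - b)) = exp(1.73) = 5.6407
P = 1 / (1 + 5.6407)
P = 0.1506

0.1506


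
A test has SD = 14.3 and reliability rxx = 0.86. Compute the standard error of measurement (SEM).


SEM = SD * sqrt(1 - rxx)
SEM = 14.3 * sqrt(1 - 0.86)
SEM = 14.3 * sqrt(0.14) = 14.3 * 0.374166
SEM = 5.3506

5.3506


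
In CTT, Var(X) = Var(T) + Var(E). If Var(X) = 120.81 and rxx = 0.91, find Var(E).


var_true = rxx * var_obs = 0.91 * 120.81 = 109.9371
var_error = var_obs - var_true
var_error = 120.81 - 109.9371
var_error = 10.8729

10.8729


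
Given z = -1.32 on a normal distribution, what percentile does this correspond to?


CDF(z) = 0.5 * (1 + erf(z/sqrt(2)))
erf(-0.9334) = -0.8132
CDF = 0.0934
Percentile rank = 0.0934 * 100 = 9.34

9.34


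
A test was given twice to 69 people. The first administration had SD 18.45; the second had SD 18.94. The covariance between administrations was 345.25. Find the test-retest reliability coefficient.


r = cov(X,Y) / (SD_X * SD_Y)
r = 345.25 / (18.45 * 18.94)
r = 345.25 / 349.443
r = 0.988

0.988


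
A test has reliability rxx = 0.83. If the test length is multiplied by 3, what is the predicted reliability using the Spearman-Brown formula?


r_new = (n * rxx) / (1 + (n-1) * rxx)
r_new = (3 * 0.83) / (1 + 2 * 0.83)
r_new = 2.49 / 2.66
r_new = 0.9361

0.9361


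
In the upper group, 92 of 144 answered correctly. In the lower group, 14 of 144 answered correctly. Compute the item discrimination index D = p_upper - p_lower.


p_upper = 92/144 = 0.6389
p_lower = 14/144 = 0.0972
D = 0.6389 - 0.0972 = 0.5417

0.5417


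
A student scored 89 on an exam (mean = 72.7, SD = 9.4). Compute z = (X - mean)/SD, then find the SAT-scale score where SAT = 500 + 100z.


z = (X - mean) / SD = (89 - 72.7) / 9.4
z = 16.3 / 9.4
z = 1.734
SAT-scale = SAT = 500 + 100z
Carry z at full precision (z = 16.3 / 9.4) into the conversion:
SAT-scale = 500 + 100 * (16.3 / 9.4) = 500 + 1630 / 9.4
SAT-scale = 500 + 173.4043
SAT-scale = 673.4043

673.4043


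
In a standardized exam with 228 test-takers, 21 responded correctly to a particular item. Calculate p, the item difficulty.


Item difficulty p = number correct / total examinees
p = 21 / 228
p = 0.0921

0.0921


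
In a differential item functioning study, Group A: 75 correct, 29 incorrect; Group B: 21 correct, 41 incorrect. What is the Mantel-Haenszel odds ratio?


Odds_A = 75/29 = 2.5862
Odds_B = 21/41 = 0.5122
OR = Odds_A / Odds_B = 2.5862 / 0.5122
Exactly, OR = (75 * 41) / (29 * 21) = 3075 / 609
OR = 5.0493

5.0493


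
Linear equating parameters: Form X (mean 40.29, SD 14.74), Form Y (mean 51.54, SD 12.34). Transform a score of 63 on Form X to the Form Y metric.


slope = SD_Y / SD_X = 12.34 / 14.74 ~ 0.8372
intercept = mean_Y - slope * mean_X = 51.54 - (12.34 / 14.74) * 40.29 ~ 17.8101
Y = slope * X + intercept. To avoid rounding drift from the rounded slope/intercept, evaluate the equivalent form Y = mean_Y + SD_Y * (X - mean_X) / SD_X at full precision:
Y = 51.54 + 12.34 * (63 - 40.29) / 14.74
Y = 51.54 + 12.34 * 22.71 / 14.74
Y = 51.54 + 280.2414 / 14.74
Y = 51.54 + 19.0123
Y = 70.5523

70.5523


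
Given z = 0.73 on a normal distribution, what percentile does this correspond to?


CDF(z) = 0.5 * (1 + erf(z/sqrt(2)))
erf(0.5162) = 0.5346
CDF = 0.7673
Percentile rank = 0.7673 * 100 = 76.73

76.73


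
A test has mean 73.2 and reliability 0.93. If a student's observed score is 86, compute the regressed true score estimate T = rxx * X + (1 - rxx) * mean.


T_est = rxx * X + (1 - rxx) * mean
T_est = 0.93 * 86 + 0.07 * 73.2
T_est = 79.98 + 5.124
T_est = 85.104

85.104


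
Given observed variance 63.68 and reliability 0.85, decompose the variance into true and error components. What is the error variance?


var_true = rxx * var_obs = 0.85 * 63.68 = 54.128
var_error = var_obs - var_true
var_error = 63.68 - 54.128
var_error = 9.552

9.552


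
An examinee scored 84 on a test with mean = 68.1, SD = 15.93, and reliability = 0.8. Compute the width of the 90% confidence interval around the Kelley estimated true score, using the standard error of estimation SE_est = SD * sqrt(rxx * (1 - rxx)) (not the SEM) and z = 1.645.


True score estimate = 0.8*84 + 0.2*68.1 = 80.82
SE_est = SD * sqrt(rxx * (1 - rxx)) = 15.93 * sqrt(0.8 * 0.2) = 15.93 * sqrt(0.16) = 6.372
CI = T_est +/- z * SE_est, so width = 2 * z * SE_est = 2 * 1.645 * 6.372
Width = 20.9639

20.9639


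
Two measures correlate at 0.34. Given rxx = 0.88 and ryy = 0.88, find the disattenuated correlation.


r_corrected = rxy / sqrt(rxx * ryy)
= 0.34 / sqrt(0.88 * 0.88)
= 0.34 / sqrt(0.7744)
= 0.34 / 0.88
r_corrected = 0.3864

0.3864


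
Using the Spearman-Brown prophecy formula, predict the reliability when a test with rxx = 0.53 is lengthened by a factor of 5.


r_new = (n * rxx) / (1 + (n-1) * rxx)
r_new = (5 * 0.53) / (1 + 4 * 0.53)
r_new = 2.65 / 3.12
r_new = 0.8494

0.8494


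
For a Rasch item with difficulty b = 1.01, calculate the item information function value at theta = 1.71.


P = 1/(1+exp(-(1.71-1.01))) = 0.6682
I = P*(1-P) = 0.6682 * 0.3318
I = 0.2217

0.2217


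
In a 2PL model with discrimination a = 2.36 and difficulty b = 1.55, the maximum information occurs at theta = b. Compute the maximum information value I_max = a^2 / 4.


For 2PL, max info at theta = b = 1.55
I_max = a^2 / 4 = 2.36^2 / 4
= 5.5696 / 4
I_max = 1.3924

1.3924


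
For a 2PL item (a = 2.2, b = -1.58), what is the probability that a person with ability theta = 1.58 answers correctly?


a*(theta - b) = 2.2 * (1.58 - -1.58) = 6.952
exp(-6.952) = 0.001
P = 1 / (1 + 0.001)
P = 0.999

0.999


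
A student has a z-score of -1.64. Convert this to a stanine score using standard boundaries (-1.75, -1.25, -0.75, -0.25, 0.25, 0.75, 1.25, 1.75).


Stanine boundaries: [-1.75, -1.25, -0.75, -0.25, 0.25, 0.75, 1.25, 1.75]
z = -1.64
Check each boundary:
  z >= -1.75 -> could be stanine 2
  z < -1.25
  z < -0.75
  z < -0.25
  z < 0.25
  z < 0.75
  z < 1.25
  z < 1.75
Highest qualifying boundary gives stanine = 2

2


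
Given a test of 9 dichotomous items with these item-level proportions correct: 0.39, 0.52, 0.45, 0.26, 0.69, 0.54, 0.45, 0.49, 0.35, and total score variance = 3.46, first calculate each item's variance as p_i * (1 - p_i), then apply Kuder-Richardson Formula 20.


For each item, compute p_i * q_i:
  Item 1: 0.39 * 0.61 = 0.2379
  Item 2: 0.52 * 0.48 = 0.2496
  Item 3: 0.45 * 0.55 = 0.2475
  Item 4: 0.26 * 0.74 = 0.1924
  Item 5: 0.69 * 0.31 = 0.2139
  Item 6: 0.54 * 0.46 = 0.2484
  Item 7: 0.45 * 0.55 = 0.2475
  Item 8: 0.49 * 0.51 = 0.2499
  Item 9: 0.35 * 0.65 = 0.2275
Sum(p_i * q_i) = 0.2379 + 0.2496 + 0.2475 + 0.1924 + 0.2139 + 0.2484 + 0.2475 + 0.2499 + 0.2275 = 2.1146
KR-20 = (k/(k-1)) * (1 - Sum(p_i*q_i) / Var_total)
= (9/8) * (1 - 2.1146/3.46)
= 1.125 * 0.3888
KR-20 = 0.4374

0.4374


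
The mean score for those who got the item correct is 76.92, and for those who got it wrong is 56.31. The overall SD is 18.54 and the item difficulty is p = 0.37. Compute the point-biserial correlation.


q = 1 - p = 0.63
rpb = ((M1 - M0) / SD) * sqrt(p * q)
rpb = ((76.92 - 56.31) / 18.54) * sqrt(0.37 * 0.63)
rpb = 0.5367

0.5367


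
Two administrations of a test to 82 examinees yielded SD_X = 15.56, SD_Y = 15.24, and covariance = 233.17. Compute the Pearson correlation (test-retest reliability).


r = cov(X,Y) / (SD_X * SD_Y)
r = 233.17 / (15.56 * 15.24)
r = 233.17 / 237.1344
r = 0.9833

0.9833


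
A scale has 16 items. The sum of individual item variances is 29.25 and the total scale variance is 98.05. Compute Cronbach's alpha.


alpha = (k/(k-1)) * (1 - sum(si^2)/s_total^2)
= (16/15) * (1 - 29.25/98.05)
alpha = 0.7485

0.7485


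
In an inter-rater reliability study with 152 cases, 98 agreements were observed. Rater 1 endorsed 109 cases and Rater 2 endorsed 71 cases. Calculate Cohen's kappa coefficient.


P_o = 98/152 = 0.644737
P_e = (109*71 + 43*81) / 23104 = 0.485717
kappa = (P_o - P_e) / (1 - P_e)
kappa = (0.644737 - 0.485717) / (1 - 0.485717)
kappa = 0.3092

0.3092


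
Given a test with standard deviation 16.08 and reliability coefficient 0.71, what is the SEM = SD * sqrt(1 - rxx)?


SEM = SD * sqrt(1 - rxx)
SEM = 16.08 * sqrt(1 - 0.71)
SEM = 16.08 * sqrt(0.29) = 16.08 * 0.538516
SEM = 8.6593

8.6593


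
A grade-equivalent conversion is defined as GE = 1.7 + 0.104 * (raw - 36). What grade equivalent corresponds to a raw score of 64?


raw - median = 64 - 36 = 28
slope * diff = 0.104 * 28 = 2.912
GE = 1.7 + 2.912
GE = 4.612

4.612


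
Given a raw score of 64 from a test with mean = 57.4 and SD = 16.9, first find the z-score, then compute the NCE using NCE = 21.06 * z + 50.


z = (X - mean) / SD = (64 - 57.4) / 16.9
z = 6.6 / 16.9
z = 0.3905
NCE = NCE = 21.06z + 50
Carry z at full precision (z = 6.6 / 16.9) into the conversion:
NCE = 21.06 * (6.6 / 16.9) + 50 = 138.996 / 16.9 + 50
NCE = 8.2246 + 50
NCE = 58.2246

58.2246


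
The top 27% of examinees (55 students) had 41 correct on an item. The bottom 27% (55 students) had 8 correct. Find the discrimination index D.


p_upper = 41/55 = 0.7455
p_lower = 8/55 = 0.1455
D = 0.7455 - 0.1455 = 0.6

0.6


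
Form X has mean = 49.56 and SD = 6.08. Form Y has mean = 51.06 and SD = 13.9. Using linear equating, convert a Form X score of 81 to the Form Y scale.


slope = SD_Y / SD_X = 13.9 / 6.08 ~ 2.2862
intercept = mean_Y - slope * mean_X = 51.06 - (13.9 / 6.08) * 49.56 ~ -62.2433
Y = slope * X + intercept. To avoid rounding drift from the rounded slope/intercept, evaluate the equivalent form Y = mean_Y + SD_Y * (X - mean_X) / SD_X at full precision:
Y = 51.06 + 13.9 * (81 - 49.56) / 6.08
Y = 51.06 + 13.9 * 31.44 / 6.08
Y = 51.06 + 437.016 / 6.08
Y = 51.06 + 71.8776
Y = 122.9376

122.9376


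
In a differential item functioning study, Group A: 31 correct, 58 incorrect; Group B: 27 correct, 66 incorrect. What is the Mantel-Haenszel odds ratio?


Odds_A = 31/58 = 0.5345
Odds_B = 27/66 = 0.4091
OR = Odds_A / Odds_B = 0.5345 / 0.4091
Exactly, OR = (31 * 66) / (58 * 27) = 2046 / 1566
OR = 1.3065

1.3065


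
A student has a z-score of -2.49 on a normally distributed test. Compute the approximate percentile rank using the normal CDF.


CDF(z) = 0.5 * (1 + erf(z/sqrt(2)))
erf(-1.7607) = -0.9872
CDF = 0.0064
Percentile rank = 0.0064 * 100 = 0.64

0.64


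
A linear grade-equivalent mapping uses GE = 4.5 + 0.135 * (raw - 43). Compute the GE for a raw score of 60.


raw - median = 60 - 43 = 17
slope * diff = 0.135 * 17 = 2.295
GE = 4.5 + 2.295
GE = 6.795

6.795


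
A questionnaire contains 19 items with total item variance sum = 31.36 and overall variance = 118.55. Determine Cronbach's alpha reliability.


alpha = (k/(k-1)) * (1 - sum(si^2)/s_total^2)
= (19/18) * (1 - 31.36/118.55)
alpha = 0.7763

0.7763


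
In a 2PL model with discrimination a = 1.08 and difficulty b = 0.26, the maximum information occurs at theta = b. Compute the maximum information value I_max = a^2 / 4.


For 2PL, max info at theta = b = 0.26
I_max = a^2 / 4 = 1.08^2 / 4
= 1.1664 / 4
I_max = 0.2916

0.2916


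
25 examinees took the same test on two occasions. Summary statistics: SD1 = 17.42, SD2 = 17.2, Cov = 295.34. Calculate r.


r = cov(X,Y) / (SD_X * SD_Y)
r = 295.34 / (17.42 * 17.2)
r = 295.34 / 299.624
r = 0.9857

0.9857


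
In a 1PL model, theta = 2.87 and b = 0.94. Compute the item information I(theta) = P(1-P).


P = 1/(1+exp(-(2.87-0.94))) = 0.8732
I = P*(1-P) = 0.8732 * 0.1268
I = 0.1107

0.1107


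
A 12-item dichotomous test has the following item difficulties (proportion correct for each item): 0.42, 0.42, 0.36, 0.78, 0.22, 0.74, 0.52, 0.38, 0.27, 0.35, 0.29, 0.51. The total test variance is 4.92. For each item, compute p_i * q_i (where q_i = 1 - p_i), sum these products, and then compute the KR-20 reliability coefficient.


For each item, compute p_i * q_i:
  Item 1: 0.42 * 0.58 = 0.2436
  Item 2: 0.42 * 0.58 = 0.2436
  Item 3: 0.36 * 0.64 = 0.2304
  Item 4: 0.78 * 0.22 = 0.1716
  Item 5: 0.22 * 0.78 = 0.1716
  Item 6: 0.74 * 0.26 = 0.1924
  Item 7: 0.52 * 0.48 = 0.2496
  Item 8: 0.38 * 0.62 = 0.2356
  Item 9: 0.27 * 0.73 = 0.1971
  Item 10: 0.35 * 0.65 = 0.2275
  Item 11: 0.29 * 0.71 = 0.2059
  Item 12: 0.51 * 0.49 = 0.2499
Sum(p_i * q_i) = 0.2436 + 0.2436 + 0.2304 + 0.1716 + 0.1716 + 0.1924 + 0.2496 + 0.2356 + 0.1971 + 0.2275 + 0.2059 + 0.2499 = 2.6188
KR-20 = (k/(k-1)) * (1 - Sum(p_i*q_i) / Var_total)
= (12/11) * (1 - 2.6188/4.92)
= 1.0909 * 0.4677
KR-20 = 0.5102

0.5102


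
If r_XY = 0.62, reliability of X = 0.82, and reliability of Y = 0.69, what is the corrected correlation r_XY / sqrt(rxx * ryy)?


r_corrected = rxy / sqrt(rxx * ryy)
= 0.62 / sqrt(0.82 * 0.69)
= 0.62 / sqrt(0.5658)
= 0.62 / 0.752197
r_corrected = 0.8243

0.8243


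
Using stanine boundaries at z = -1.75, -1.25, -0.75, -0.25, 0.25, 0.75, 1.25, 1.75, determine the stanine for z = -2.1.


Stanine boundaries: [-1.75, -1.25, -0.75, -0.25, 0.25, 0.75, 1.25, 1.75]
z = -2.1
Check each boundary:
  z < -1.75
  z < -1.25
  z < -0.75
  z < -0.25
  z < 0.25
  z < 0.75
  z < 1.25
  z < 1.75
Highest qualifying boundary gives stanine = 1

1


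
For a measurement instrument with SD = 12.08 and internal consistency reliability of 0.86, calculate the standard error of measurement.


SEM = SD * sqrt(1 - rxx)
SEM = 12.08 * sqrt(1 - 0.86)
SEM = 12.08 * sqrt(0.14) = 12.08 * 0.374166
SEM = 4.5199

4.5199


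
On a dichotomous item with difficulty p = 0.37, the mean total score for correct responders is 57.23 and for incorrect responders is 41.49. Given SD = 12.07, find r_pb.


q = 1 - p = 0.63
rpb = ((M1 - M0) / SD) * sqrt(p * q)
rpb = ((57.23 - 41.49) / 12.07) * sqrt(0.37 * 0.63)
rpb = 0.6296

0.6296


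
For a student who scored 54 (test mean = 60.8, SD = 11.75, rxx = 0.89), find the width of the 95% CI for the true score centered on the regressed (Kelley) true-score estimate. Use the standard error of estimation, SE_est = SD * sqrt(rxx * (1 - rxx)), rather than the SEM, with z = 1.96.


True score estimate = 0.89*54 + 0.11*60.8 = 54.748
SE_est = SD * sqrt(rxx * (1 - rxx)) = 11.75 * sqrt(0.89 * 0.11) = 11.75 * sqrt(0.0979) = 3.676455
CI = T_est +/- z * SE_est, so width = 2 * z * SE_est = 2 * 1.96 * 3.676455
Width = 14.4117

14.4117


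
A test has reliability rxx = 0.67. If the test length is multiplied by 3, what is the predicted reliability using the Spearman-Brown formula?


r_new = (n * rxx) / (1 + (n-1) * rxx)
r_new = (3 * 0.67) / (1 + 2 * 0.67)
r_new = 2.01 / 2.34
r_new = 0.859

0.859


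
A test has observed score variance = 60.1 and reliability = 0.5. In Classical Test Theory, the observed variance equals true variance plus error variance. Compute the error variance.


var_true = rxx * var_obs = 0.5 * 60.1 = 30.05
var_error = var_obs - var_true
var_error = 60.1 - 30.05
var_error = 30.05

30.05


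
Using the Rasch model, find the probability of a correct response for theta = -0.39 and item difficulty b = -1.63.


theta - b = -0.39 - -1.63 = 1.24
exp(-(theta - b)) = exp(-1.24) = 0.2894
P = 1 / (1 + 0.2894)
P = 0.7756

0.7756


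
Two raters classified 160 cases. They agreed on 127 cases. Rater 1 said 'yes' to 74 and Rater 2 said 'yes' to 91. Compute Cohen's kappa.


P_o = 127/160 = 0.79375
P_e = (74*91 + 86*69) / 25600 = 0.494844
kappa = (P_o - P_e) / (1 - P_e)
kappa = (0.79375 - 0.494844) / (1 - 0.494844)
kappa = 0.5917

0.5917


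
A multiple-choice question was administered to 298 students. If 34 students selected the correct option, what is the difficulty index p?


Item difficulty p = number correct / total examinees
p = 34 / 298
p = 0.1141

0.1141


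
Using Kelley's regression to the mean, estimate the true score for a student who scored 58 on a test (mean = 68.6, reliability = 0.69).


T_est = rxx * X + (1 - rxx) * mean
T_est = 0.69 * 58 + 0.31 * 68.6
T_est = 40.02 + 21.266
T_est = 61.286

61.286


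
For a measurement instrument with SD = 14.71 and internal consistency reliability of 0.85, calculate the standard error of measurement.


SEM = SD * sqrt(1 - rxx)
SEM = 14.71 * sqrt(1 - 0.85)
SEM = 14.71 * sqrt(0.15) = 14.71 * 0.387298
SEM = 5.6972

5.6972


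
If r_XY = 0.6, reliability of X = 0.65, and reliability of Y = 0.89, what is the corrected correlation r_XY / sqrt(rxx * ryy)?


r_corrected = rxy / sqrt(rxx * ryy)
= 0.6 / sqrt(0.65 * 0.89)
= 0.6 / sqrt(0.5785)
= 0.6 / 0.760592
r_corrected = 0.7889

0.7889


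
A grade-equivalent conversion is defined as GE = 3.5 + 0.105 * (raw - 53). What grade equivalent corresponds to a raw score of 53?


raw - median = 53 - 53 = 0
slope * diff = 0.105 * 0 = 0.0
GE = 3.5 + 0.0
GE = 3.5

3.5


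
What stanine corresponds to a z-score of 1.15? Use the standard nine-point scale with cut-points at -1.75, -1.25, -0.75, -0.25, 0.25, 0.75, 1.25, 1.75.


Stanine boundaries: [-1.75, -1.25, -0.75, -0.25, 0.25, 0.75, 1.25, 1.75]
z = 1.15
Check each boundary:
  z >= -1.75 -> could be stanine 2
  z >= -1.25 -> could be stanine 3
  z >= -0.75 -> could be stanine 4
  z >= -0.25 -> could be stanine 5
  z >= 0.25 -> could be stanine 6
  z >= 0.75 -> could be stanine 7
  z < 1.25
  z < 1.75
Highest qualifying boundary gives stanine = 7

7


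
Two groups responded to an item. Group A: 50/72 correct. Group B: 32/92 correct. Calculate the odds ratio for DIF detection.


Odds_A = 50/22 = 2.2727
Odds_B = 32/60 = 0.5333
OR = Odds_A / Odds_B = 2.2727 / 0.5333
Exactly, OR = (50 * 60) / (22 * 32) = 3000 / 704
OR = 4.2614

4.2614


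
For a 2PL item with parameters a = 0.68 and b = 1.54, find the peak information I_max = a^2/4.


For 2PL, max info at theta = b = 1.54
I_max = a^2 / 4 = 0.68^2 / 4
= 0.4624 / 4
I_max = 0.1156

0.1156


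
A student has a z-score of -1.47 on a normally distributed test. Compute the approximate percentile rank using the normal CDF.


CDF(z) = 0.5 * (1 + erf(z/sqrt(2)))
erf(-1.0394) = -0.8584
CDF = 0.0708
Percentile rank = 0.0708 * 100 = 7.08

7.08


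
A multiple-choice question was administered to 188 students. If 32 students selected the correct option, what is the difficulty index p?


Item difficulty p = number correct / total examinees
p = 32 / 188
p = 0.1702

0.1702


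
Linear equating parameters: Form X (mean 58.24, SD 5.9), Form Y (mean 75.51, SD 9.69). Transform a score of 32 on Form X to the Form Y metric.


slope = SD_Y / SD_X = 9.69 / 5.9 ~ 1.6424
intercept = mean_Y - slope * mean_X = 75.51 - (9.69 / 5.9) * 58.24 ~ -20.1418
Y = slope * X + intercept. To avoid rounding drift from the rounded slope/intercept, evaluate the equivalent form Y = mean_Y + SD_Y * (X - mean_X) / SD_X at full precision:
Y = 75.51 + 9.69 * (32 - 58.24) / 5.9
Y = 75.51 - 9.69 * 26.24 / 5.9
Y = 75.51 - 254.2656 / 5.9
Y = 75.51 - 43.0959
Y = 32.4141

32.4141


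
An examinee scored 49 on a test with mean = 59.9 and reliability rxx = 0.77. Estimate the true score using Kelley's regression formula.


T_est = rxx * X + (1 - rxx) * mean
T_est = 0.77 * 49 + 0.23 * 59.9
T_est = 37.73 + 13.777
T_est = 51.507

51.507


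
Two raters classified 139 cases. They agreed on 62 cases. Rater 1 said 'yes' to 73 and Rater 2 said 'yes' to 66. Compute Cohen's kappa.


P_o = 62/139 = 0.446043
P_e = (73*66 + 66*73) / 19321 = 0.498732
kappa = (P_o - P_e) / (1 - P_e)
kappa = (0.446043 - 0.498732) / (1 - 0.498732)
kappa = -0.1051

-0.1051


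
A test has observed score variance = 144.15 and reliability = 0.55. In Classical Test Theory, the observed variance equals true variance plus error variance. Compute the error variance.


var_true = rxx * var_obs = 0.55 * 144.15 = 79.2825
var_error = var_obs - var_true
var_error = 144.15 - 79.2825
var_error = 64.8675

64.8675


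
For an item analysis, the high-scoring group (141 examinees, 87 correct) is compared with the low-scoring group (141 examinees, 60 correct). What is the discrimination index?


p_upper = 87/141 = 0.617
p_lower = 60/141 = 0.4255
D = 0.617 - 0.4255 = 0.1915

0.1915


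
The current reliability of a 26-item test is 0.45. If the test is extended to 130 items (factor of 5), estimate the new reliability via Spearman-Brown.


r_new = (n * rxx) / (1 + (n-1) * rxx)
r_new = (5 * 0.45) / (1 + 4 * 0.45)
r_new = 2.25 / 2.8
r_new = 0.8036

0.8036


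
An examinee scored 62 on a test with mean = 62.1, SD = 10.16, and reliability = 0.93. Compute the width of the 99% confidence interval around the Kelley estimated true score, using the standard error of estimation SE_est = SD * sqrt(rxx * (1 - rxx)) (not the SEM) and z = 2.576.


True score estimate = 0.93*62 + 0.07*62.1 = 62.007
SE_est = SD * sqrt(rxx * (1 - rxx)) = 10.16 * sqrt(0.93 * 0.07) = 10.16 * sqrt(0.0651) = 2.592294
CI = T_est +/- z * SE_est, so width = 2 * z * SE_est = 2 * 2.576 * 2.592294
Width = 13.3555

13.3555


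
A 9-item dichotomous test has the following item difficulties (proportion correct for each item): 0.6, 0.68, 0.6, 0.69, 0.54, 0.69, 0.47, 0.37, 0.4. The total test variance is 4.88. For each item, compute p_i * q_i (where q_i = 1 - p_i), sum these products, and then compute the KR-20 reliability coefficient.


For each item, compute p_i * q_i:
  Item 1: 0.6 * 0.4 = 0.24
  Item 2: 0.68 * 0.32 = 0.2176
  Item 3: 0.6 * 0.4 = 0.24
  Item 4: 0.69 * 0.31 = 0.2139
  Item 5: 0.54 * 0.46 = 0.2484
  Item 6: 0.69 * 0.31 = 0.2139
  Item 7: 0.47 * 0.53 = 0.2491
  Item 8: 0.37 * 0.63 = 0.2331
  Item 9: 0.4 * 0.6 = 0.24
Sum(p_i * q_i) = 0.24 + 0.2176 + 0.24 + 0.2139 + 0.2484 + 0.2139 + 0.2491 + 0.2331 + 0.24 = 2.096
KR-20 = (k/(k-1)) * (1 - Sum(p_i*q_i) / Var_total)
= (9/8) * (1 - 2.096/4.88)
= 1.125 * 0.5705
KR-20 = 0.6418

0.6418


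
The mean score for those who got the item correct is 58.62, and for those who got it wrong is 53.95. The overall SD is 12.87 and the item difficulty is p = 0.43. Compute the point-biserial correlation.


q = 1 - p = 0.57
rpb = ((M1 - M0) / SD) * sqrt(p * q)
rpb = ((58.62 - 53.95) / 12.87) * sqrt(0.43 * 0.57)
rpb = 0.1796

0.1796


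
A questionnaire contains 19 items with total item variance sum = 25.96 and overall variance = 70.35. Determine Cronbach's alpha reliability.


alpha = (k/(k-1)) * (1 - sum(si^2)/s_total^2)
= (19/18) * (1 - 25.96/70.35)
alpha = 0.666

0.666


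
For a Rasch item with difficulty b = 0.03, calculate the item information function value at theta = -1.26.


P = 1/(1+exp(-(-1.26-0.03))) = 0.2159
I = P*(1-P) = 0.2159 * 0.7841
I = 0.1693

0.1693


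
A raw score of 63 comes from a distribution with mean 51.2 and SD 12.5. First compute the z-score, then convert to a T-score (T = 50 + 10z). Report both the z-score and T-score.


z = (X - mean) / SD = (63 - 51.2) / 12.5
z = 11.8 / 12.5
z = 0.944
T-score = T = 50 + 10z
Carry z at full precision (z = 11.8 / 12.5) into the conversion:
T-score = 50 + 10 * (11.8 / 12.5) = 50 + 118 / 12.5
T-score = 50 + 9.44
T-score = 59.44

59.44


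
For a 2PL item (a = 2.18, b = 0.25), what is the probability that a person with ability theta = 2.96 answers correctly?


a*(theta - b) = 2.18 * (2.96 - 0.25) = 5.9078
exp(-5.9078) = 0.0027
P = 1 / (1 + 0.0027)
P = 0.9973

0.9973


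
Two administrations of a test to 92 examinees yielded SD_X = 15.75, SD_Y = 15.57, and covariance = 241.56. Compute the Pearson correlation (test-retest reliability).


r = cov(X,Y) / (SD_X * SD_Y)
r = 241.56 / (15.75 * 15.57)
r = 241.56 / 245.2275
r = 0.985

0.985


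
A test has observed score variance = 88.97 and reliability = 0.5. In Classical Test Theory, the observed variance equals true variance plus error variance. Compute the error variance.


var_true = rxx * var_obs = 0.5 * 88.97 = 44.485
var_error = var_obs - var_true
var_error = 88.97 - 44.485
var_error = 44.485

44.485


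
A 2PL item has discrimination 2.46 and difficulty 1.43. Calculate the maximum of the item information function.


For 2PL, max info at theta = b = 1.43
I_max = a^2 / 4 = 2.46^2 / 4
= 6.0516 / 4
I_max = 1.5129

1.5129


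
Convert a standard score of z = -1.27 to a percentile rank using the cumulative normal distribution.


CDF(z) = 0.5 * (1 + erf(z/sqrt(2)))
erf(-0.898) = -0.7959
CDF = 0.102
Percentile rank = 0.102 * 100 = 10.2

10.2


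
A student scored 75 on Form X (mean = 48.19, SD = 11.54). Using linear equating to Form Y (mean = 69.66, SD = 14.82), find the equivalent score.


slope = SD_Y / SD_X = 14.82 / 11.54 ~ 1.2842
intercept = mean_Y - slope * mean_X = 69.66 - (14.82 / 11.54) * 48.19 ~ 7.773
Y = slope * X + intercept. To avoid rounding drift from the rounded slope/intercept, evaluate the equivalent form Y = mean_Y + SD_Y * (X - mean_X) / SD_X at full precision:
Y = 69.66 + 14.82 * (75 - 48.19) / 11.54
Y = 69.66 + 14.82 * 26.81 / 11.54
Y = 69.66 + 397.3242 / 11.54
Y = 69.66 + 34.4302
Y = 104.0902

104.0902


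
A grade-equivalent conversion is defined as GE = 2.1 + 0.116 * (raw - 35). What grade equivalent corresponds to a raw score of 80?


raw - median = 80 - 35 = 45
slope * diff = 0.116 * 45 = 5.22
GE = 2.1 + 5.22
GE = 7.32

7.32


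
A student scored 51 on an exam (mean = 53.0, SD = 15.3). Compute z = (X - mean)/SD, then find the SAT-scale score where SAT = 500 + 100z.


z = (X - mean) / SD = (51 - 53.0) / 15.3
z = -2.0 / 15.3
z = -0.1307
SAT-scale = SAT = 500 + 100z
Carry z at full precision (z = -2.0 / 15.3) into the conversion:
SAT-scale = 500 + 100 * (-2.0 / 15.3) = 500 + -200 / 15.3
SAT-scale = 500 + -13.0719
SAT-scale = 486.9281

486.9281


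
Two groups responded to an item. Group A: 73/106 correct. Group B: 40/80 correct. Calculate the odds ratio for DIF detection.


Odds_A = 73/33 = 2.2121
Odds_B = 40/40 = 1.0
OR = Odds_A / Odds_B = 2.2121 / 1.0
Exactly, OR = (73 * 40) / (33 * 40) = 2920 / 1320
OR = 2.2121

2.2121


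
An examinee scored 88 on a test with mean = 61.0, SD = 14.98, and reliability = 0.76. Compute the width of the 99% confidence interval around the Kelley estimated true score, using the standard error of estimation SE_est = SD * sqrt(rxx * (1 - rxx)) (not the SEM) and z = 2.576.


True score estimate = 0.76*88 + 0.24*61.0 = 81.52
SE_est = SD * sqrt(rxx * (1 - rxx)) = 14.98 * sqrt(0.76 * 0.24) = 14.98 * sqrt(0.1824) = 6.397705
CI = T_est +/- z * SE_est, so width = 2 * z * SE_est = 2 * 2.576 * 6.397705
Width = 32.961

32.961


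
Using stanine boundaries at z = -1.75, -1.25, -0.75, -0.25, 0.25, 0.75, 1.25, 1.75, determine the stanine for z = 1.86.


Stanine boundaries: [-1.75, -1.25, -0.75, -0.25, 0.25, 0.75, 1.25, 1.75]
z = 1.86
Check each boundary:
  z >= -1.75 -> could be stanine 2
  z >= -1.25 -> could be stanine 3
  z >= -0.75 -> could be stanine 4
  z >= -0.25 -> could be stanine 5
  z >= 0.25 -> could be stanine 6
  z >= 0.75 -> could be stanine 7
  z >= 1.25 -> could be stanine 8
  z >= 1.75 -> could be stanine 9
Highest qualifying boundary gives stanine = 9

9


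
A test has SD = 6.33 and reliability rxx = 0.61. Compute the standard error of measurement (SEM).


SEM = SD * sqrt(1 - rxx)
SEM = 6.33 * sqrt(1 - 0.61)
SEM = 6.33 * sqrt(0.39) = 6.33 * 0.6245
SEM = 3.9531

3.9531


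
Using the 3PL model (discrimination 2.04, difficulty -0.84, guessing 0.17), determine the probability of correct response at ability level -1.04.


logit = 2.04*(-1.04 - -0.84) = -0.408
P* = 1/(1 + exp(--0.408)) = 0.3994
P = 0.17 + (1 - 0.17) * 0.3994
P = 0.5015

0.5015


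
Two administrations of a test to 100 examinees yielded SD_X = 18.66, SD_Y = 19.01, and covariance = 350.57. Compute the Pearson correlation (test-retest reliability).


r = cov(X,Y) / (SD_X * SD_Y)
r = 350.57 / (18.66 * 19.01)
r = 350.57 / 354.7266
r = 0.9883

0.9883


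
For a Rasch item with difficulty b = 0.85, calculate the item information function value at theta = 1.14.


P = 1/(1+exp(-(1.14-0.85))) = 0.572
I = P*(1-P) = 0.572 * 0.428
I = 0.2448

0.2448
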